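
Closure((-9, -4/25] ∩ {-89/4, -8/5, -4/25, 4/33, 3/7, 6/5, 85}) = {-8/5, -4/25}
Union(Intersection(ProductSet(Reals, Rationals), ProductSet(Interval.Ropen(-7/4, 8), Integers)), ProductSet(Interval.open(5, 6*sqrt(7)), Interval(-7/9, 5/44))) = Union(ProductSet(Interval.Ropen(-7/4, 8), Integers), ProductSet(Interval.open(5, 6*sqrt(7)), Interval(-7/9, 5/44)))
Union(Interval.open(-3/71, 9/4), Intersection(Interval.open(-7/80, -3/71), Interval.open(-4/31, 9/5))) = Union(Interval.open(-7/80, -3/71), Interval.open(-3/71, 9/4))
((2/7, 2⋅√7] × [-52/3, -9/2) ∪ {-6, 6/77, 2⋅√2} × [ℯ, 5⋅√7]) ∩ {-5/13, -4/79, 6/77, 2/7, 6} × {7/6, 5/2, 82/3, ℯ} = {6/77} × {ℯ}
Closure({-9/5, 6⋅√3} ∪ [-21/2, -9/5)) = [-21/2, -9/5] ∪ {6⋅√3}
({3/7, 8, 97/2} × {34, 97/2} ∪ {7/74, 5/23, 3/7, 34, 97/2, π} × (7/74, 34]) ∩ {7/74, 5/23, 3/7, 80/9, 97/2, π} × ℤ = {7/74, 5/23, 3/7, 97/2, π} × {1, 2, …, 34}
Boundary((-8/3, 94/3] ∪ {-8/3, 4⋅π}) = {-8/3, 94/3}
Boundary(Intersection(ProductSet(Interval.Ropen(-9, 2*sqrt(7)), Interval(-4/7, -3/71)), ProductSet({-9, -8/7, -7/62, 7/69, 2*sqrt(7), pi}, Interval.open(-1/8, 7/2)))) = ProductSet({-9, -8/7, -7/62, 7/69, pi}, Interval(-1/8, -3/71))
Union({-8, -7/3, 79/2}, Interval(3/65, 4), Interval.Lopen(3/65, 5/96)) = Union({-8, -7/3, 79/2}, Interval(3/65, 4))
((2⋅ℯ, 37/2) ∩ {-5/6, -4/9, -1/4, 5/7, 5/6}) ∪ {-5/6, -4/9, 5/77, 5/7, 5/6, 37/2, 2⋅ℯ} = {-5/6, -4/9, 5/77, 5/7, 5/6, 37/2, 2⋅ℯ}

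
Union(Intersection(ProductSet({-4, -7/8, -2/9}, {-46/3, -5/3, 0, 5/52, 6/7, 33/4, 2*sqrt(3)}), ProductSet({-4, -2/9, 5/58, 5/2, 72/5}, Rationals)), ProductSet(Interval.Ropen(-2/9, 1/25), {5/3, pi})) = Union(ProductSet({-4, -2/9}, {-46/3, -5/3, 0, 5/52, 6/7, 33/4}), ProductSet(Interval.Ropen(-2/9, 1/25), {5/3, pi}))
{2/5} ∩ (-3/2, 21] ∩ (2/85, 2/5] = {2/5}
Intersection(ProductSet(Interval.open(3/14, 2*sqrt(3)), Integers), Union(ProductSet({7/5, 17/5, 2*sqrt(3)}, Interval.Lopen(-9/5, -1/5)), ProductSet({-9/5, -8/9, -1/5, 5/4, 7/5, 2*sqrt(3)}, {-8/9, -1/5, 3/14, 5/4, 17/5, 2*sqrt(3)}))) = ProductSet({7/5, 17/5}, Range(-1, 0, 1))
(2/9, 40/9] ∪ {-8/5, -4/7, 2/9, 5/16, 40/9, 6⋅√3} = {-8/5, -4/7, 6⋅√3} ∪ [2/9, 40/9]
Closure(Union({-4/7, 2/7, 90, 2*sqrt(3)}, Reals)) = Reals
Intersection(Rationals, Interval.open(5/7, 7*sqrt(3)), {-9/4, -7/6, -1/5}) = EmptySet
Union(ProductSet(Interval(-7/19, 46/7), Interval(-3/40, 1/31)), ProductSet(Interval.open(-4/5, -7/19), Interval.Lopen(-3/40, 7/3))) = Union(ProductSet(Interval.open(-4/5, -7/19), Interval.Lopen(-3/40, 7/3)), ProductSet(Interval(-7/19, 46/7), Interval(-3/40, 1/31)))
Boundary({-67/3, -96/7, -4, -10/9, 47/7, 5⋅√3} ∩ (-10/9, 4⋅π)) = {47/7, 5⋅√3}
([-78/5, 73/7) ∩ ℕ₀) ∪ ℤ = ℤ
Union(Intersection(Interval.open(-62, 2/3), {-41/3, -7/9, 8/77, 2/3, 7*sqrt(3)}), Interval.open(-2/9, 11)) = Union({-41/3, -7/9}, Interval.open(-2/9, 11))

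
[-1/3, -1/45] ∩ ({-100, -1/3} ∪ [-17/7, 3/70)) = [-1/3, -1/45]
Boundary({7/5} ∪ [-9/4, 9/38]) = {-9/4, 9/38, 7/5}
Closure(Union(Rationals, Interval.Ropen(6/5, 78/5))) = Union(Interval(-oo, oo), Rationals)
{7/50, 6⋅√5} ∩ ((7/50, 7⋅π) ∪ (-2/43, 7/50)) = {6⋅√5}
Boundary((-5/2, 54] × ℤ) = [-5/2, 54] × ℤ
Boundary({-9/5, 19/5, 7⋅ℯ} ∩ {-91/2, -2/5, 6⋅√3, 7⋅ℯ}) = {7⋅ℯ}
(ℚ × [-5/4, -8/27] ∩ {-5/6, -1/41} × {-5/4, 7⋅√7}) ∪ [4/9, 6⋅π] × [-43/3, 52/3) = ({-5/6, -1/41} × {-5/4}) ∪ ([4/9, 6⋅π] × [-43/3, 52/3))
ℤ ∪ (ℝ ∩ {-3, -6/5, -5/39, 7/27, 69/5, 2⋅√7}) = ℤ ∪ {-6/5, -5/39, 7/27, 69/5, 2⋅√7}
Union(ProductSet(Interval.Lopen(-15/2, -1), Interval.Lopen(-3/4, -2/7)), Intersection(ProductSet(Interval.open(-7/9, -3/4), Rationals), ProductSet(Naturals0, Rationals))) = ProductSet(Interval.Lopen(-15/2, -1), Interval.Lopen(-3/4, -2/7))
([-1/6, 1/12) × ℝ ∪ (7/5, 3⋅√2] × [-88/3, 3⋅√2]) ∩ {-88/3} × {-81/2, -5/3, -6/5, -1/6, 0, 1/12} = ∅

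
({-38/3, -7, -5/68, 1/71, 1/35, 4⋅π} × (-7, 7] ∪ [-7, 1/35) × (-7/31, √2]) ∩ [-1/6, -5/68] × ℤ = ({-5/68} × {-6, -5, …, 7}) ∪ ([-1/6, -5/68] × {0, 1})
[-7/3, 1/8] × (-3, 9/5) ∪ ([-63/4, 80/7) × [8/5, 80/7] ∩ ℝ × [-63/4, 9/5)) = ([-63/4, 80/7) × [8/5, 9/5)) ∪ ([-7/3, 1/8] × (-3, 9/5))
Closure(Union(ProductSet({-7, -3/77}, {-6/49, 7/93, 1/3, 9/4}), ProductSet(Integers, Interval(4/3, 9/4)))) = Union(ProductSet({-7, -3/77}, {-6/49, 7/93, 1/3, 9/4}), ProductSet(Integers, Interval(4/3, 9/4)))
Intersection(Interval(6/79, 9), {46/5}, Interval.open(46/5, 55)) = EmptySet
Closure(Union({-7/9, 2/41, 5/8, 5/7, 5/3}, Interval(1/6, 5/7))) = Union({-7/9, 2/41, 5/3}, Interval(1/6, 5/7))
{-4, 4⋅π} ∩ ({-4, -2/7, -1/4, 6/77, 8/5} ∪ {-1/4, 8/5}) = {-4}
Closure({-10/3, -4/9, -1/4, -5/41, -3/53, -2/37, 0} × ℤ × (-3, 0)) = {-10/3, -4/9, -1/4, -5/41, -3/53, -2/37, 0} × ℤ × [-3, 0]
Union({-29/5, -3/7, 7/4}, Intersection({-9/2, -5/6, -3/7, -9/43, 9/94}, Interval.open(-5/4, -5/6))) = {-29/5, -3/7, 7/4}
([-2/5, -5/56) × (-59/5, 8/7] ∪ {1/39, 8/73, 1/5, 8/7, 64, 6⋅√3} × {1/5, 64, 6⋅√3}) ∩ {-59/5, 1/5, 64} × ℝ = {1/5, 64} × {1/5, 64, 6⋅√3}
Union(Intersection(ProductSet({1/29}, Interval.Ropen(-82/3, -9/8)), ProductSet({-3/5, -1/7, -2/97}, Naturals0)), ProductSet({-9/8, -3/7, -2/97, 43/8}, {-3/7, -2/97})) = ProductSet({-9/8, -3/7, -2/97, 43/8}, {-3/7, -2/97})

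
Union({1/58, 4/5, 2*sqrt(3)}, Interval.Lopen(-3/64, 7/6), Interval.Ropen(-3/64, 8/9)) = Union({2*sqrt(3)}, Interval(-3/64, 7/6))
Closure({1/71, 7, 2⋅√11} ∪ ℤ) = ℤ ∪ {1/71, 2⋅√11}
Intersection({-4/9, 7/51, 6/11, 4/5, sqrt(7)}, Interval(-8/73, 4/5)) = {7/51, 6/11, 4/5}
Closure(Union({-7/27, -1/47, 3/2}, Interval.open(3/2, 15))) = Union({-7/27, -1/47}, Interval(3/2, 15))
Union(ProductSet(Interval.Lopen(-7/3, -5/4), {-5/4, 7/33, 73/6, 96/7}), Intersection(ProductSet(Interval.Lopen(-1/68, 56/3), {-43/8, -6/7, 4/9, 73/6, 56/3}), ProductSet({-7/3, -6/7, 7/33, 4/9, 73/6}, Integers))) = ProductSet(Interval.Lopen(-7/3, -5/4), {-5/4, 7/33, 73/6, 96/7})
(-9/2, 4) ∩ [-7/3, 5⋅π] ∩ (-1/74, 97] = (-1/74, 4)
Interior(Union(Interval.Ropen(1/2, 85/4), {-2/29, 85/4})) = Interval.open(1/2, 85/4)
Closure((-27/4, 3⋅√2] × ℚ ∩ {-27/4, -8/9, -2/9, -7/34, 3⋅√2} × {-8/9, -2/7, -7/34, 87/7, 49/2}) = {-8/9, -2/9, -7/34, 3⋅√2} × {-8/9, -2/7, -7/34, 87/7, 49/2}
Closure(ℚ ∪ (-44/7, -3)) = ℚ ∪ (-∞, ∞)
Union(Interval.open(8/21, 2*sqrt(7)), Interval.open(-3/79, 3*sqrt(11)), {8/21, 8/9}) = Interval.open(-3/79, 3*sqrt(11))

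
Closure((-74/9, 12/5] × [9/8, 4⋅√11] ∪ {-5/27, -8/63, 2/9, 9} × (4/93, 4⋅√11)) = ({-5/27, -8/63, 2/9, 9} × [4/93, 4⋅√11]) ∪ ([-74/9, 12/5] × [9/8, 4⋅√11])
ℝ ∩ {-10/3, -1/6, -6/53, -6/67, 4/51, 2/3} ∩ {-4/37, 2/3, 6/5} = {2/3}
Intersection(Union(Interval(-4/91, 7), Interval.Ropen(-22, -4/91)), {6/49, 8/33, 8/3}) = {6/49, 8/33, 8/3}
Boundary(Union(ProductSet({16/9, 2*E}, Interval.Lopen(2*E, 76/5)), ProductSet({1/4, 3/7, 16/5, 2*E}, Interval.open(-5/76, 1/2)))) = Union(ProductSet({16/9, 2*E}, Interval(2*E, 76/5)), ProductSet({1/4, 3/7, 16/5, 2*E}, Interval(-5/76, 1/2)))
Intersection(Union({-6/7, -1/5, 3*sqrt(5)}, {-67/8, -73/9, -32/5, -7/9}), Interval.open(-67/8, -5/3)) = {-73/9, -32/5}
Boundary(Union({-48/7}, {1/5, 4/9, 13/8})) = {-48/7, 1/5, 4/9, 13/8}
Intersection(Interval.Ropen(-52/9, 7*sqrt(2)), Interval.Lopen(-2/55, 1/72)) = Interval.Lopen(-2/55, 1/72)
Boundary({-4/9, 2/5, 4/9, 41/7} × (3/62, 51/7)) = {-4/9, 2/5, 4/9, 41/7} × [3/62, 51/7]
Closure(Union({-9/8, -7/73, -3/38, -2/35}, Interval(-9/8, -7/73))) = Union({-3/38, -2/35}, Interval(-9/8, -7/73))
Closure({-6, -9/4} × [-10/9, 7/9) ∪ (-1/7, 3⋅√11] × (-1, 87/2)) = ({-6, -9/4} × [-10/9, 7/9]) ∪ ({-1/7, 3⋅√11} × [-1, 87/2]) ∪ ([-1/7, 3⋅√11] × {-1, 87/2}) ∪ ((-1/7, 3⋅√11] × (-1, 87/2))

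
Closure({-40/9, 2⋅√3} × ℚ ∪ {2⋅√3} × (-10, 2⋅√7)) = {-40/9, 2⋅√3} × ℝ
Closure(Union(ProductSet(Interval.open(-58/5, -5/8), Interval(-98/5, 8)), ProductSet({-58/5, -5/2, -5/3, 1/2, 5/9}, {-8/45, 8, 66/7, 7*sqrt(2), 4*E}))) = Union(ProductSet({-58/5, -5/2, -5/3, 1/2, 5/9}, {-8/45, 8, 66/7, 7*sqrt(2), 4*E}), ProductSet(Interval(-58/5, -5/8), Interval(-98/5, 8)))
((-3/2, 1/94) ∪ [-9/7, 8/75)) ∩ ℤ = {-1, 0}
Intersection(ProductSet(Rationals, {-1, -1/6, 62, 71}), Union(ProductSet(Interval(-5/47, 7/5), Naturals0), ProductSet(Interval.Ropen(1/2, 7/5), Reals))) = Union(ProductSet(Intersection(Interval(-5/47, 7/5), Rationals), {62, 71}), ProductSet(Intersection(Interval.Ropen(1/2, 7/5), Rationals), {-1, -1/6, 62, 71}))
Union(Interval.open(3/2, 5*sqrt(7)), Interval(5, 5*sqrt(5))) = Interval.open(3/2, 5*sqrt(7))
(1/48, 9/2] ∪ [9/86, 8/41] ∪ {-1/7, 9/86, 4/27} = {-1/7} ∪ (1/48, 9/2]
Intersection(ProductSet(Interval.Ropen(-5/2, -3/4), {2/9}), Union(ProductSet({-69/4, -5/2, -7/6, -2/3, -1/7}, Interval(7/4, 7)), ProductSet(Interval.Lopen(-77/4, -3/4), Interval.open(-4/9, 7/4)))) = ProductSet(Interval.Ropen(-5/2, -3/4), {2/9})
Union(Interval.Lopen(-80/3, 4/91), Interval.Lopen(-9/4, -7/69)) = Interval.Lopen(-80/3, 4/91)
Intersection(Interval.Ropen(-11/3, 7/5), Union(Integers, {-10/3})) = Union({-10/3}, Range(-3, 2, 1))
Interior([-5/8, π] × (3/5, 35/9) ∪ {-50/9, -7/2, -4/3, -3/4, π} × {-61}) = (-5/8, π) × (3/5, 35/9)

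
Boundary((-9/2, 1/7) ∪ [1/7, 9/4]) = {-9/2, 9/4}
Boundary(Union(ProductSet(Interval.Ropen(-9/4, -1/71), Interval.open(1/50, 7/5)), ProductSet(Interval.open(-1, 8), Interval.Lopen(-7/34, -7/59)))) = Union(ProductSet({-9/4, -1/71}, Interval(1/50, 7/5)), ProductSet({-1, 8}, Interval(-7/34, -7/59)), ProductSet(Interval(-9/4, -1/71), {1/50, 7/5}), ProductSet(Interval(-1, 8), {-7/34, -7/59}))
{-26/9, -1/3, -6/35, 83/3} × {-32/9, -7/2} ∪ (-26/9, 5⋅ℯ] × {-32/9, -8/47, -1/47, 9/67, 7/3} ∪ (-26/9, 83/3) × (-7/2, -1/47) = ({-26/9, -1/3, -6/35, 83/3} × {-32/9, -7/2}) ∪ ((-26/9, 83/3) × (-7/2, -1/47)) ∪ ((-26/9, 5⋅ℯ] × {-32/9, -8/47, -1/47, 9/67, 7/3})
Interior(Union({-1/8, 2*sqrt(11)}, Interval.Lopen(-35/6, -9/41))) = Interval.open(-35/6, -9/41)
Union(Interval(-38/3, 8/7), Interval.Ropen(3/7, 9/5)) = Interval.Ropen(-38/3, 9/5)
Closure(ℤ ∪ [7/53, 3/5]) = ℤ ∪ [7/53, 3/5]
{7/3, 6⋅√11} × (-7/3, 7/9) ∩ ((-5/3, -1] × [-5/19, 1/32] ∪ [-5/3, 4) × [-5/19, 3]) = {7/3} × [-5/19, 7/9)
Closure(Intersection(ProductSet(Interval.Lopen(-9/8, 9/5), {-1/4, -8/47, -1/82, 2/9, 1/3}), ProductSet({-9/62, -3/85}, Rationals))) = ProductSet({-9/62, -3/85}, {-1/4, -8/47, -1/82, 2/9, 1/3})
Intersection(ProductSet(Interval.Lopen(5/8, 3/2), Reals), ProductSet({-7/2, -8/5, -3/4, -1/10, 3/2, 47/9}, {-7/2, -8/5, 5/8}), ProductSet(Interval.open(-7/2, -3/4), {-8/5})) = EmptySet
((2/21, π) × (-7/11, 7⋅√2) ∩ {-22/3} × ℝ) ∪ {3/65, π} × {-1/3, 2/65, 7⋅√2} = {3/65, π} × {-1/3, 2/65, 7⋅√2}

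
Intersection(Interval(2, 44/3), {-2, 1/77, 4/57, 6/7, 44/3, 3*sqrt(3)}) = {44/3, 3*sqrt(3)}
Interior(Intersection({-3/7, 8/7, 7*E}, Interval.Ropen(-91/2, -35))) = EmptySet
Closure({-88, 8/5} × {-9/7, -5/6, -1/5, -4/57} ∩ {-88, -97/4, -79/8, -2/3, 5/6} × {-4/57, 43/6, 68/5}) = {-88} × {-4/57}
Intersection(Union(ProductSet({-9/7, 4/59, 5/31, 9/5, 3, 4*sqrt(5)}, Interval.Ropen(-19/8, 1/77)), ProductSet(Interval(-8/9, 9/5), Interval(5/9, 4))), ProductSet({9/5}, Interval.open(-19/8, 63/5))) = ProductSet({9/5}, Union(Interval.open(-19/8, 1/77), Interval(5/9, 4)))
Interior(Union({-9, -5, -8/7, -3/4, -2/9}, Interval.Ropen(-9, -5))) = Interval.open(-9, -5)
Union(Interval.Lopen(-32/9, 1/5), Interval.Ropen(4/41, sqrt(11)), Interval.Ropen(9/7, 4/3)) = Interval.open(-32/9, sqrt(11))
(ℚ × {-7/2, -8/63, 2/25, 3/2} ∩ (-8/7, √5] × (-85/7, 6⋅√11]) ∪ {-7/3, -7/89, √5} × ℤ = ({-7/3, -7/89, √5} × ℤ) ∪ ((ℚ ∩ (-8/7, √5]) × {-7/2, -8/63, 2/25, 3/2})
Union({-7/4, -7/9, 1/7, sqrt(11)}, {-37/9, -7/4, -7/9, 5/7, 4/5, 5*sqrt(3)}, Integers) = Union({-37/9, -7/4, -7/9, 1/7, 5/7, 4/5, sqrt(11), 5*sqrt(3)}, Integers)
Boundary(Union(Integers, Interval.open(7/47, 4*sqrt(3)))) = Union(Complement(Integers, Interval.open(7/47, 4*sqrt(3))), {7/47, 4*sqrt(3)})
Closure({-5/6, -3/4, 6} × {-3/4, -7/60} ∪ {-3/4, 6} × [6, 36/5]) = ({-5/6, -3/4, 6} × {-3/4, -7/60}) ∪ ({-3/4, 6} × [6, 36/5])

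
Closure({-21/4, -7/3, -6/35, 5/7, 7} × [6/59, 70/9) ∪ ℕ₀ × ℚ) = (ℕ₀ × ℝ) ∪ ({-21/4, -7/3, -6/35, 5/7, 7} × [6/59, 70/9])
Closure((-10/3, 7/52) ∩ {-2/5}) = {-2/5}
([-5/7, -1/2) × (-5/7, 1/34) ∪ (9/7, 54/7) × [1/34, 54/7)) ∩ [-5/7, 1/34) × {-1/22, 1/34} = [-5/7, -1/2) × {-1/22}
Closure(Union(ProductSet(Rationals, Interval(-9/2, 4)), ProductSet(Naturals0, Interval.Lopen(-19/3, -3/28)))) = Union(ProductSet(Naturals0, Interval(-19/3, -3/28)), ProductSet(Reals, Interval(-9/2, 4)))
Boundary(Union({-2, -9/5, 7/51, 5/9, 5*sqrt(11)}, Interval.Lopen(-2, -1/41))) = {-2, -1/41, 7/51, 5/9, 5*sqrt(11)}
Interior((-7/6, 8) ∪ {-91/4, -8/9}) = (-7/6, 8)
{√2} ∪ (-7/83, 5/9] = (-7/83, 5/9] ∪ {√2}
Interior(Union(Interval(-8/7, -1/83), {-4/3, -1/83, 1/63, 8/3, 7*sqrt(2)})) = Interval.open(-8/7, -1/83)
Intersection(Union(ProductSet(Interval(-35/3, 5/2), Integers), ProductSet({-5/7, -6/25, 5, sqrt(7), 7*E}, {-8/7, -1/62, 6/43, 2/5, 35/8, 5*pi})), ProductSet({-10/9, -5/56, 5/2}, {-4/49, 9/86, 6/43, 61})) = ProductSet({-10/9, -5/56, 5/2}, {61})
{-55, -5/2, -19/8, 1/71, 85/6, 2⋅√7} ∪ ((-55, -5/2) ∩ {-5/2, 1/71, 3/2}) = {-55, -5/2, -19/8, 1/71, 85/6, 2⋅√7}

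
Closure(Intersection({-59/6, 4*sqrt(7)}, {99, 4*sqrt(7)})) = {4*sqrt(7)}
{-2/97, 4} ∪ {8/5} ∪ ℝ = ℝ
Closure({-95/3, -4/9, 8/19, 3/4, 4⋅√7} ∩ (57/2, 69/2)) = ∅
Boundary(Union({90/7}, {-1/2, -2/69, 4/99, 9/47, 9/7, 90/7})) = {-1/2, -2/69, 4/99, 9/47, 9/7, 90/7}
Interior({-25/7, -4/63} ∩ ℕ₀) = ∅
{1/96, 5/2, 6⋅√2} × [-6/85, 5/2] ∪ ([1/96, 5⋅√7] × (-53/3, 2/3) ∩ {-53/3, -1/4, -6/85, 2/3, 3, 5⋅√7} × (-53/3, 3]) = ({1/96, 5/2, 6⋅√2} × [-6/85, 5/2]) ∪ ({2/3, 3, 5⋅√7} × (-53/3, 2/3))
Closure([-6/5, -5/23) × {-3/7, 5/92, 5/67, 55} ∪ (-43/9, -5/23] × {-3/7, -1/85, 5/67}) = ([-43/9, -5/23] × {-3/7, -1/85, 5/67}) ∪ ([-6/5, -5/23] × {-3/7, 5/92, 5/67, 55})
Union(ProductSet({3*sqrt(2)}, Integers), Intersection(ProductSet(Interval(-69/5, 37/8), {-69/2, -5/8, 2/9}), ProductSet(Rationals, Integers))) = ProductSet({3*sqrt(2)}, Integers)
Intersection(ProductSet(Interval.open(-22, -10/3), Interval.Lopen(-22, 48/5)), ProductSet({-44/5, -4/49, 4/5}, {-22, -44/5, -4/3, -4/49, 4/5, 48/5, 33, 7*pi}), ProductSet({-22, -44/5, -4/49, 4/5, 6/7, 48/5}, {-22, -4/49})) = ProductSet({-44/5}, {-4/49})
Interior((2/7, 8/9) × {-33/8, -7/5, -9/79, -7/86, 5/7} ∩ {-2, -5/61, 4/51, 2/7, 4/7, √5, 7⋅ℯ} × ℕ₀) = ∅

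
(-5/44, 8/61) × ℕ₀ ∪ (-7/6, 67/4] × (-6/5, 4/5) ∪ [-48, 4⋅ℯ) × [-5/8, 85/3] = ((-5/44, 8/61) × ℕ₀) ∪ ((-7/6, 67/4] × (-6/5, 4/5)) ∪ ([-48, 4⋅ℯ) × [-5/8, 85/3])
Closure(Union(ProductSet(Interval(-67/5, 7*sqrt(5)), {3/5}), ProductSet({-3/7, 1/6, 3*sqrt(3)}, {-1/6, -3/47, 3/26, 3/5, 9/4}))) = Union(ProductSet({-3/7, 1/6, 3*sqrt(3)}, {-1/6, -3/47, 3/26, 3/5, 9/4}), ProductSet(Interval(-67/5, 7*sqrt(5)), {3/5}))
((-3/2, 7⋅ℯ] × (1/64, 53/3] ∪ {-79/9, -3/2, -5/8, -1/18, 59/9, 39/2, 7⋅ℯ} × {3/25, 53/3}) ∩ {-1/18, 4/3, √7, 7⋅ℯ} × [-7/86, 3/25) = {-1/18, 4/3, √7, 7⋅ℯ} × (1/64, 3/25)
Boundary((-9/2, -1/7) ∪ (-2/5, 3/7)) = {-9/2, 3/7}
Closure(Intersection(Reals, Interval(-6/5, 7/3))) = Interval(-6/5, 7/3)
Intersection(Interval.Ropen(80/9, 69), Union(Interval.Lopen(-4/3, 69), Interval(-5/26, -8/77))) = Interval.Ropen(80/9, 69)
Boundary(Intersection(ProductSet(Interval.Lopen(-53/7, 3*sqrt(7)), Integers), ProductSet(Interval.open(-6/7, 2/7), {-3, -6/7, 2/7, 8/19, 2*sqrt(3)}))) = ProductSet(Interval(-6/7, 2/7), {-3})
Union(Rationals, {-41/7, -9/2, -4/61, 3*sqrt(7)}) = Union({3*sqrt(7)}, Rationals)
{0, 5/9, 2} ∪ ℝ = ℝ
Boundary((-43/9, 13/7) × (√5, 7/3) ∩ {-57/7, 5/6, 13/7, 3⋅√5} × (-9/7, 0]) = ∅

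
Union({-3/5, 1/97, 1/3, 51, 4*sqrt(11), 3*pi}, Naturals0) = Union({-3/5, 1/97, 1/3, 4*sqrt(11), 3*pi}, Naturals0)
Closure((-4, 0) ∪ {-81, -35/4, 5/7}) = {-81, -35/4, 5/7} ∪ [-4, 0]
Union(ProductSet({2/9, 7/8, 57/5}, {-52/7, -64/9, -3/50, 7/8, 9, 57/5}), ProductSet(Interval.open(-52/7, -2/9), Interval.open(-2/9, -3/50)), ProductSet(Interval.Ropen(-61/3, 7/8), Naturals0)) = Union(ProductSet({2/9, 7/8, 57/5}, {-52/7, -64/9, -3/50, 7/8, 9, 57/5}), ProductSet(Interval.Ropen(-61/3, 7/8), Naturals0), ProductSet(Interval.open(-52/7, -2/9), Interval.open(-2/9, -3/50)))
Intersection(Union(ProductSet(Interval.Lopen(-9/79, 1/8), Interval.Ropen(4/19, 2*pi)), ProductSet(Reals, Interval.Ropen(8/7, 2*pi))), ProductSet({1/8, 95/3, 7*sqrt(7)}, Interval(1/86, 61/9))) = Union(ProductSet({1/8}, Interval.Ropen(4/19, 2*pi)), ProductSet({1/8, 95/3, 7*sqrt(7)}, Interval.Ropen(8/7, 2*pi)))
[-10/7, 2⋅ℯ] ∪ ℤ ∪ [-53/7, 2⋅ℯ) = ℤ ∪ [-53/7, 2⋅ℯ]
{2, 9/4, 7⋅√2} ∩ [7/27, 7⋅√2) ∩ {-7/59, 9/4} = {9/4}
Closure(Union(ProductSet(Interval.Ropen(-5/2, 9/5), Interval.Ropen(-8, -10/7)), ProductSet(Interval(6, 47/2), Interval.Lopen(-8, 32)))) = Union(ProductSet({-5/2, 9/5}, Interval(-8, -10/7)), ProductSet(Interval(-5/2, 9/5), {-8, -10/7}), ProductSet(Interval.Ropen(-5/2, 9/5), Interval.Ropen(-8, -10/7)), ProductSet(Interval(6, 47/2), Interval(-8, 32)))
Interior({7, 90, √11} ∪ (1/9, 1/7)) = (1/9, 1/7)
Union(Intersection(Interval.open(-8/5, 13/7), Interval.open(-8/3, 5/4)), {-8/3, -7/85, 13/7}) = Union({-8/3, 13/7}, Interval.open(-8/5, 5/4))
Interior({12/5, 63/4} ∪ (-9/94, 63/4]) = (-9/94, 63/4)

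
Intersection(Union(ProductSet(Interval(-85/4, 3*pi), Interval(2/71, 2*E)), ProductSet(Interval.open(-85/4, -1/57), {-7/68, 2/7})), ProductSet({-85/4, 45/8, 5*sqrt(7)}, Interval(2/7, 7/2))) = ProductSet({-85/4, 45/8}, Interval(2/7, 7/2))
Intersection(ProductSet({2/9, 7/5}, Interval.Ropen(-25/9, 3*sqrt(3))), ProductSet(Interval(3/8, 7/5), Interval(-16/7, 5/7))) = ProductSet({7/5}, Interval(-16/7, 5/7))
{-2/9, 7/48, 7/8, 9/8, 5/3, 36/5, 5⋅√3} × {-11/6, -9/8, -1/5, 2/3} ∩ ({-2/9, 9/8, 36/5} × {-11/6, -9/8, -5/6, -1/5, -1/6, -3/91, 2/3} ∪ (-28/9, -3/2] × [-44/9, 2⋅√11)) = {-2/9, 9/8, 36/5} × {-11/6, -9/8, -1/5, 2/3}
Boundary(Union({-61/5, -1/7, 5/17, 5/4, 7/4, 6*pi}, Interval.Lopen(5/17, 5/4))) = {-61/5, -1/7, 5/17, 5/4, 7/4, 6*pi}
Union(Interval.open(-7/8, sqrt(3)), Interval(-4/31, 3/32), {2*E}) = Union({2*E}, Interval.open(-7/8, sqrt(3)))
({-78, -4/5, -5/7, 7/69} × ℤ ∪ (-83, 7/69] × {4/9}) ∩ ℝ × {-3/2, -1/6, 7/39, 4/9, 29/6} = (-83, 7/69] × {4/9}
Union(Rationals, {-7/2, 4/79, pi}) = Union({pi}, Rationals)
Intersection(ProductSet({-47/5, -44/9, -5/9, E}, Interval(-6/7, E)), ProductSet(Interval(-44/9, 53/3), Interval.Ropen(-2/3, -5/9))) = ProductSet({-44/9, -5/9, E}, Interval.Ropen(-2/3, -5/9))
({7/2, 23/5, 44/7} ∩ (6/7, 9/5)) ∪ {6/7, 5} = {6/7, 5}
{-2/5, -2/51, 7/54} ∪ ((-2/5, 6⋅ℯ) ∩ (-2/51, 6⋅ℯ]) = {-2/5} ∪ [-2/51, 6⋅ℯ)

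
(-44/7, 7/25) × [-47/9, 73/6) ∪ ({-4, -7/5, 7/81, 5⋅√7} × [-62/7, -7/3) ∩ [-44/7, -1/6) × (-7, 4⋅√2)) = ({-4, -7/5} × (-7, -7/3)) ∪ ((-44/7, 7/25) × [-47/9, 73/6))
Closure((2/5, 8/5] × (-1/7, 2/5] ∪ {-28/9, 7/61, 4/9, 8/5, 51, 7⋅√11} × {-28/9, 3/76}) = ({2/5, 8/5} × [-1/7, 2/5]) ∪ ([2/5, 8/5] × {-1/7, 2/5}) ∪ ((2/5, 8/5] × (-1/7, 2/5]) ∪ ({-28/9, 7/61, 4/9, 8/5, 51, 7⋅√11} × {-28/9, 3/76})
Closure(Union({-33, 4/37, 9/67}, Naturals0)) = Union({-33, 4/37, 9/67}, Naturals0)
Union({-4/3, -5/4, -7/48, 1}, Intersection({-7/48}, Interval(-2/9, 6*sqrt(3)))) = {-4/3, -5/4, -7/48, 1}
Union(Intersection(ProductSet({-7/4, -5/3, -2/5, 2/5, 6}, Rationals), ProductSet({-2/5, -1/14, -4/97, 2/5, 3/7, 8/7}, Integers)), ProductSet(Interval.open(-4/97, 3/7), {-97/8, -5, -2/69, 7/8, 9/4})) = Union(ProductSet({-2/5, 2/5}, Integers), ProductSet(Interval.open(-4/97, 3/7), {-97/8, -5, -2/69, 7/8, 9/4}))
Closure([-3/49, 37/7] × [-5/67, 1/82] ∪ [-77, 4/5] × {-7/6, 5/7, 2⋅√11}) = ([-3/49, 37/7] × [-5/67, 1/82]) ∪ ([-77, 4/5] × {-7/6, 5/7, 2⋅√11})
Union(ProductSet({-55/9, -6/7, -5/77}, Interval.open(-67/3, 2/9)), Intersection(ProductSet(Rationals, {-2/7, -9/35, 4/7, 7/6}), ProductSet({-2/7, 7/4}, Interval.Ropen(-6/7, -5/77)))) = Union(ProductSet({-2/7, 7/4}, {-2/7, -9/35}), ProductSet({-55/9, -6/7, -5/77}, Interval.open(-67/3, 2/9)))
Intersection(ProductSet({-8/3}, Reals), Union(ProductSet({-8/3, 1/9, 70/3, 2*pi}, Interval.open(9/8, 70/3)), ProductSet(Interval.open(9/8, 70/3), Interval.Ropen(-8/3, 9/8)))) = ProductSet({-8/3}, Interval.open(9/8, 70/3))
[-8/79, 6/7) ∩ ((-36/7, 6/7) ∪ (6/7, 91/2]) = [-8/79, 6/7)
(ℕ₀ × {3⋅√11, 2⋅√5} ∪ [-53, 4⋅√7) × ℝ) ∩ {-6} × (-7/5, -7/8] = {-6} × (-7/5, -7/8]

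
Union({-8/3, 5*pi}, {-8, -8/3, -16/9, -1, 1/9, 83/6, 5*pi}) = {-8, -8/3, -16/9, -1, 1/9, 83/6, 5*pi}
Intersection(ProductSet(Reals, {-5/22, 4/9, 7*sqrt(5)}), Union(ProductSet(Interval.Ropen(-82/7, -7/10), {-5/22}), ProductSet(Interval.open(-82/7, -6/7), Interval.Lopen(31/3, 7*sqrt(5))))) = Union(ProductSet(Interval.open(-82/7, -6/7), {7*sqrt(5)}), ProductSet(Interval.Ropen(-82/7, -7/10), {-5/22}))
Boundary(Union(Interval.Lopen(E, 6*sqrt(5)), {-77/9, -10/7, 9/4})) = {-77/9, -10/7, 9/4, 6*sqrt(5), E}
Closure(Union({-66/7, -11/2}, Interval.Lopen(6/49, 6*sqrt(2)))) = Union({-66/7, -11/2}, Interval(6/49, 6*sqrt(2)))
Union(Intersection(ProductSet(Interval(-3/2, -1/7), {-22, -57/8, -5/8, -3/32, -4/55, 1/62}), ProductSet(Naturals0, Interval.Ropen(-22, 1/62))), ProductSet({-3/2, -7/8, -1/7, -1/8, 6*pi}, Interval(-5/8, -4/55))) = ProductSet({-3/2, -7/8, -1/7, -1/8, 6*pi}, Interval(-5/8, -4/55))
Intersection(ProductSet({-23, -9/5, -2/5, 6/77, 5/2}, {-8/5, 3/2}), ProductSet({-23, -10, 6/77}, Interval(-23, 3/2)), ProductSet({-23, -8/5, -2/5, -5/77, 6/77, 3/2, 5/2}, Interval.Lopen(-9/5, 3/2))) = ProductSet({-23, 6/77}, {-8/5, 3/2})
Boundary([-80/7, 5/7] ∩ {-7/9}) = {-7/9}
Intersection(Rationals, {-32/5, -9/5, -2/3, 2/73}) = {-32/5, -9/5, -2/3, 2/73}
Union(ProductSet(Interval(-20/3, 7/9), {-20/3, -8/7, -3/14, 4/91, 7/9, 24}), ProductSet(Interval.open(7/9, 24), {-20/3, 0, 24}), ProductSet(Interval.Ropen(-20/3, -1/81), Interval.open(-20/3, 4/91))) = Union(ProductSet(Interval.Ropen(-20/3, -1/81), Interval.open(-20/3, 4/91)), ProductSet(Interval(-20/3, 7/9), {-20/3, -8/7, -3/14, 4/91, 7/9, 24}), ProductSet(Interval.open(7/9, 24), {-20/3, 0, 24}))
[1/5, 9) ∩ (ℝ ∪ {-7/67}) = [1/5, 9)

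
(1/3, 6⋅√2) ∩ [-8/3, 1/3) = ∅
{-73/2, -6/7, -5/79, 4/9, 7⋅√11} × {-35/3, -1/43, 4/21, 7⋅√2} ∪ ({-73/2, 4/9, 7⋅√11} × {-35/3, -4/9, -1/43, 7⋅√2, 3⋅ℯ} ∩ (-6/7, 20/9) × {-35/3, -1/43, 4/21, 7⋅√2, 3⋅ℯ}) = ({4/9} × {-35/3, -1/43, 7⋅√2, 3⋅ℯ}) ∪ ({-73/2, -6/7, -5/79, 4/9, 7⋅√11} × {-35/3, -1/43, 4/21, 7⋅√2})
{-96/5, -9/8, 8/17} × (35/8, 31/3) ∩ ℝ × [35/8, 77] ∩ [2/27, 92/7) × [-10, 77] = {8/17} × (35/8, 31/3)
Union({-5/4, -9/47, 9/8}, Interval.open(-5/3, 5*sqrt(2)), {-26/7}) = Union({-26/7}, Interval.open(-5/3, 5*sqrt(2)))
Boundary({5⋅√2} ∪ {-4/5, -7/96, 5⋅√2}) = {-4/5, -7/96, 5⋅√2}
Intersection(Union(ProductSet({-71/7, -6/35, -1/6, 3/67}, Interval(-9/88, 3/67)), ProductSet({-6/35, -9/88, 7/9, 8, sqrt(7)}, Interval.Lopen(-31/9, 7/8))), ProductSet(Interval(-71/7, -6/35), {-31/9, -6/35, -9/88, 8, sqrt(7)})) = Union(ProductSet({-6/35}, {-6/35, -9/88}), ProductSet({-71/7, -6/35}, {-9/88}))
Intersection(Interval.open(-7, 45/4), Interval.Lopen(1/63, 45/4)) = Interval.open(1/63, 45/4)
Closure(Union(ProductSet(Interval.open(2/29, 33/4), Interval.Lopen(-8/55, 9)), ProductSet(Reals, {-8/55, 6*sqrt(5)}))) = Union(ProductSet({2/29, 33/4}, Interval(-8/55, 9)), ProductSet(Interval(2/29, 33/4), {-8/55, 9}), ProductSet(Interval.open(2/29, 33/4), Interval.Lopen(-8/55, 9)), ProductSet(Reals, {-8/55, 6*sqrt(5)}))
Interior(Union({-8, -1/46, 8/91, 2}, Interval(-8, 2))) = Interval.open(-8, 2)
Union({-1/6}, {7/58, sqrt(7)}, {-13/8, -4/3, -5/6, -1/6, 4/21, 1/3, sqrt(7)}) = {-13/8, -4/3, -5/6, -1/6, 7/58, 4/21, 1/3, sqrt(7)}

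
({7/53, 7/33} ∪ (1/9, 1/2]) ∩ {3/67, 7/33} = {7/33}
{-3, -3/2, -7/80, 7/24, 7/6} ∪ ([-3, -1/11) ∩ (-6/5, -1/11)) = {-3, -3/2, -7/80, 7/24, 7/6} ∪ (-6/5, -1/11)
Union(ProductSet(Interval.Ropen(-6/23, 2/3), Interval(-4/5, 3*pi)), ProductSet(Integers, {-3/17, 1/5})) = Union(ProductSet(Integers, {-3/17, 1/5}), ProductSet(Interval.Ropen(-6/23, 2/3), Interval(-4/5, 3*pi)))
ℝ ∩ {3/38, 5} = {3/38, 5}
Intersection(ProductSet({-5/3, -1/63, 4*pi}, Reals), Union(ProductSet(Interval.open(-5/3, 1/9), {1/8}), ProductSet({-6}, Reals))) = ProductSet({-1/63}, {1/8})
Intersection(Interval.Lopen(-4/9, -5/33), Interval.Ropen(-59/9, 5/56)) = Interval.Lopen(-4/9, -5/33)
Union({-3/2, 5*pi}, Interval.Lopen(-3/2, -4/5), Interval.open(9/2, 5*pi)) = Union(Interval(-3/2, -4/5), Interval.Lopen(9/2, 5*pi))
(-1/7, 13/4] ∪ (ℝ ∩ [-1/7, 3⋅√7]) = [-1/7, 3⋅√7]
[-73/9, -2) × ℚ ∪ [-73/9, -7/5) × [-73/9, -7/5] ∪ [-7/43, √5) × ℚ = ([-73/9, -7/5) × [-73/9, -7/5]) ∪ (([-73/9, -2) ∪ [-7/43, √5)) × ℚ)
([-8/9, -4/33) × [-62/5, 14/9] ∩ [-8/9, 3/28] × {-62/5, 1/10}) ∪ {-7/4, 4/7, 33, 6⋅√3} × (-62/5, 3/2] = ([-8/9, -4/33) × {-62/5, 1/10}) ∪ ({-7/4, 4/7, 33, 6⋅√3} × (-62/5, 3/2])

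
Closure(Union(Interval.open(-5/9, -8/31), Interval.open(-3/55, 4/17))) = Union(Interval(-5/9, -8/31), Interval(-3/55, 4/17))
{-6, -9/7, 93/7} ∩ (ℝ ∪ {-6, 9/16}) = {-6, -9/7, 93/7}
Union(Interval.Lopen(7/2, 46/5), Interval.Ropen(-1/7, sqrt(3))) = Union(Interval.Ropen(-1/7, sqrt(3)), Interval.Lopen(7/2, 46/5))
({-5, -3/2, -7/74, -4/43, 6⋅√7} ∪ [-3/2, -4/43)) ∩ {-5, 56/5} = {-5}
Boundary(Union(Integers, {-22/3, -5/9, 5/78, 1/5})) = Union({-22/3, -5/9, 5/78, 1/5}, Integers)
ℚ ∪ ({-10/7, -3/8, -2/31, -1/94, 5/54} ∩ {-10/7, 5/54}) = ℚ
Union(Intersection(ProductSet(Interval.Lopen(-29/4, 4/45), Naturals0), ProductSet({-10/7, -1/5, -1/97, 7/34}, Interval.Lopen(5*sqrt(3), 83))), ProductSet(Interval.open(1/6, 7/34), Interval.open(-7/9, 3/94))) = Union(ProductSet({-10/7, -1/5, -1/97}, Range(9, 84, 1)), ProductSet(Interval.open(1/6, 7/34), Interval.open(-7/9, 3/94)))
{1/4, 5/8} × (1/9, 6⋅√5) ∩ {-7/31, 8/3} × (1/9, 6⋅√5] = ∅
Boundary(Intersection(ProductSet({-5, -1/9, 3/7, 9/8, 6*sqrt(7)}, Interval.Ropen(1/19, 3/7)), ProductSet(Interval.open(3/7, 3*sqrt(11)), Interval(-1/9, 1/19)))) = ProductSet({9/8}, {1/19})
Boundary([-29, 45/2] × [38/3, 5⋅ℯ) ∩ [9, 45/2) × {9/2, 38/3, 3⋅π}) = [9, 45/2] × {38/3}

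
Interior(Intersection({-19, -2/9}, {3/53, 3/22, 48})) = EmptySet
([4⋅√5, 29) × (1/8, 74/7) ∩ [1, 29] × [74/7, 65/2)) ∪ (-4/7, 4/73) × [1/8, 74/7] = (-4/7, 4/73) × [1/8, 74/7]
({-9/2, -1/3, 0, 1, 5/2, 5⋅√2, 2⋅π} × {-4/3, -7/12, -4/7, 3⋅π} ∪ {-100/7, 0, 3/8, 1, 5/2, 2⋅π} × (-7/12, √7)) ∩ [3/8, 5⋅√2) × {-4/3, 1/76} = ({1, 5/2, 2⋅π} × {-4/3}) ∪ ({3/8, 1, 5/2, 2⋅π} × {1/76})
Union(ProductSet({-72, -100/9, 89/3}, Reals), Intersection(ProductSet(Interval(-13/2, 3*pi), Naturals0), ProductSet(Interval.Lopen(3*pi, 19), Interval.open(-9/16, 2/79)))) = ProductSet({-72, -100/9, 89/3}, Reals)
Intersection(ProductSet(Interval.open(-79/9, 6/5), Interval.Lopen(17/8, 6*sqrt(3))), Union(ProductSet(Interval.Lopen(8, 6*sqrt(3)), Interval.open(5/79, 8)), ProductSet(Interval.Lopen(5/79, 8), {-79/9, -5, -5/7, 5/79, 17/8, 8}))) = ProductSet(Interval.open(5/79, 6/5), {8})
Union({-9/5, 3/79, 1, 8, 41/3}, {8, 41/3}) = {-9/5, 3/79, 1, 8, 41/3}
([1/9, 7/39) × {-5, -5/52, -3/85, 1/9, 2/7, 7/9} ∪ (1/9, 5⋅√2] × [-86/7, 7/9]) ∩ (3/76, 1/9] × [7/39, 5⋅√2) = {1/9} × {2/7, 7/9}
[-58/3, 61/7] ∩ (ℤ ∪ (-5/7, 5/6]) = {-19, -18, …, 8} ∪ (-5/7, 5/6]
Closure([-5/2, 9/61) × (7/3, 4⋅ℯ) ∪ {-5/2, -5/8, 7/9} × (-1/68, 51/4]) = ({-5/2, -5/8, 7/9} × [-1/68, 51/4]) ∪ ({-5/2, 9/61} × [7/3, 4⋅ℯ]) ∪ ([-5/2, 9/61] × {7/3, 4⋅ℯ}) ∪ ([-5/2, 9/61) × (7/3, 4⋅ℯ))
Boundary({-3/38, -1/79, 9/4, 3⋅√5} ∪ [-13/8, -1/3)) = {-13/8, -1/3, -3/38, -1/79, 9/4, 3⋅√5}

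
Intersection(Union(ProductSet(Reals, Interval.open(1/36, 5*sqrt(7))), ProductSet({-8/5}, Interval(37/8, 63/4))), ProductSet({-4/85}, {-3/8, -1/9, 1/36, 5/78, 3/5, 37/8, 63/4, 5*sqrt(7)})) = ProductSet({-4/85}, {5/78, 3/5, 37/8})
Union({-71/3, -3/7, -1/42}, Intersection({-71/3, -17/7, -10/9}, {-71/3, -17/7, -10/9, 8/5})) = {-71/3, -17/7, -10/9, -3/7, -1/42}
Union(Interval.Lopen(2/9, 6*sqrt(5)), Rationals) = Union(Interval(2/9, 6*sqrt(5)), Rationals)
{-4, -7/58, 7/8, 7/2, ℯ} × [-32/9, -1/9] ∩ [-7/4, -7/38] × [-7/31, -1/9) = ∅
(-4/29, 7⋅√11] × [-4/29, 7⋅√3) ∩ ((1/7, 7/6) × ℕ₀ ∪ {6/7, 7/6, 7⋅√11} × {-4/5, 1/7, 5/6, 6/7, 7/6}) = ((1/7, 7/6) × {0, 1, …, 12}) ∪ ({6/7, 7/6, 7⋅√11} × {1/7, 5/6, 6/7, 7/6})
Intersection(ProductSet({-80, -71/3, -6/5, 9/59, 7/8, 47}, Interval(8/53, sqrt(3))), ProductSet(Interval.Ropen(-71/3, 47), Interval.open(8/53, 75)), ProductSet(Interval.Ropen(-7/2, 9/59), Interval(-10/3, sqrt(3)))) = ProductSet({-6/5}, Interval.Lopen(8/53, sqrt(3)))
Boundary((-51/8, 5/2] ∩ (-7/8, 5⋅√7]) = {-7/8, 5/2}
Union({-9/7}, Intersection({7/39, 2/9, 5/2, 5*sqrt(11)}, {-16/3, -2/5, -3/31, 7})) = {-9/7}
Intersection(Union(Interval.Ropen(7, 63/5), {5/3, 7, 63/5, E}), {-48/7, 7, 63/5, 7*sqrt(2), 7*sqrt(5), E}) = {7, 63/5, 7*sqrt(2), E}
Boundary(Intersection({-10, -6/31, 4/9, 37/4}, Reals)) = {-10, -6/31, 4/9, 37/4}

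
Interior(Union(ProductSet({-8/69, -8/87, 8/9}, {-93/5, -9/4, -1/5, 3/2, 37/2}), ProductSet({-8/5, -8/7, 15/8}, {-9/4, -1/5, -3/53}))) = EmptySet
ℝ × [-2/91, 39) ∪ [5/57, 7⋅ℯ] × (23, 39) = ℝ × [-2/91, 39)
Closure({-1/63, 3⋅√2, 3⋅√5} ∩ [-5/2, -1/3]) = ∅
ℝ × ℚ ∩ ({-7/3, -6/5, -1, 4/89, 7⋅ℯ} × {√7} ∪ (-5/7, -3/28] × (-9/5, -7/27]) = (-5/7, -3/28] × (ℚ ∩ (-9/5, -7/27])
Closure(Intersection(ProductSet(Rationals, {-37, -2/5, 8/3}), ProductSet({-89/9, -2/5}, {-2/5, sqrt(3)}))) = ProductSet({-89/9, -2/5}, {-2/5})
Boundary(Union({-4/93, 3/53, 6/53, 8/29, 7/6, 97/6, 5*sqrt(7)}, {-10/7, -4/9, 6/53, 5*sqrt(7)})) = {-10/7, -4/9, -4/93, 3/53, 6/53, 8/29, 7/6, 97/6, 5*sqrt(7)}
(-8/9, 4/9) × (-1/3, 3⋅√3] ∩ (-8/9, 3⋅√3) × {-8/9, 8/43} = (-8/9, 4/9) × {8/43}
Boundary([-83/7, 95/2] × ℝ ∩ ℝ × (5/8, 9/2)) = ({-83/7, 95/2} × [5/8, 9/2]) ∪ ([-83/7, 95/2] × {5/8, 9/2})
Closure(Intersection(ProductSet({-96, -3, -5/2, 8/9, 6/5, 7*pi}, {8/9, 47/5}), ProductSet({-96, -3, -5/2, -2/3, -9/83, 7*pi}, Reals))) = ProductSet({-96, -3, -5/2, 7*pi}, {8/9, 47/5})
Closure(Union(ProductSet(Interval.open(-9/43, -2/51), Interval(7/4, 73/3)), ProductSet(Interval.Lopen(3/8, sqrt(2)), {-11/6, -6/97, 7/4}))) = Union(ProductSet(Interval(-9/43, -2/51), Interval(7/4, 73/3)), ProductSet(Interval(3/8, sqrt(2)), {-11/6, -6/97, 7/4}))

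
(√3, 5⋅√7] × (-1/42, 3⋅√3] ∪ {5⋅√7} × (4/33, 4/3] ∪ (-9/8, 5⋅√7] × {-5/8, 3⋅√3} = ((-9/8, 5⋅√7] × {-5/8, 3⋅√3}) ∪ ((√3, 5⋅√7] × (-1/42, 3⋅√3])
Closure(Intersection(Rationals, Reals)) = Reals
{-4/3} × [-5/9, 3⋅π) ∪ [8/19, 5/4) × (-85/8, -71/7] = ({-4/3} × [-5/9, 3⋅π)) ∪ ([8/19, 5/4) × (-85/8, -71/7])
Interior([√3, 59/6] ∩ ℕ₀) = ∅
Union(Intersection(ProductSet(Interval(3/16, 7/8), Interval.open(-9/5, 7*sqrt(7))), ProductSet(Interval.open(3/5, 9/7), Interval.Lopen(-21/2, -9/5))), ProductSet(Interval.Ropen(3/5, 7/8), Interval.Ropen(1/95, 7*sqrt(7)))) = ProductSet(Interval.Ropen(3/5, 7/8), Interval.Ropen(1/95, 7*sqrt(7)))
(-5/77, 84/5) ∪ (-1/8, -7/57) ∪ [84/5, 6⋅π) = (-1/8, -7/57) ∪ (-5/77, 6⋅π)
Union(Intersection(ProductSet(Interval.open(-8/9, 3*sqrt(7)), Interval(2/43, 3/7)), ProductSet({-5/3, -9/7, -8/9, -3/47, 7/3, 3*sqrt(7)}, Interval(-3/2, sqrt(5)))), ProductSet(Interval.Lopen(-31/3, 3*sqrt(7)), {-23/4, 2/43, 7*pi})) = Union(ProductSet({-3/47, 7/3}, Interval(2/43, 3/7)), ProductSet(Interval.Lopen(-31/3, 3*sqrt(7)), {-23/4, 2/43, 7*pi}))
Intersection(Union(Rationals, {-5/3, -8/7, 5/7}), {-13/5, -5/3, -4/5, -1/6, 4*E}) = {-13/5, -5/3, -4/5, -1/6}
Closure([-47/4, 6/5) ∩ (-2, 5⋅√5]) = [-2, 6/5]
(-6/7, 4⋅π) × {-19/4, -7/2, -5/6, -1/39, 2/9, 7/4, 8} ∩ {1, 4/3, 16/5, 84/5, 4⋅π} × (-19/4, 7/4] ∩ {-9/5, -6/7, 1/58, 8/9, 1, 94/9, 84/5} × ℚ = {1} × {-7/2, -5/6, -1/39, 2/9, 7/4}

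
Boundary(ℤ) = ℤ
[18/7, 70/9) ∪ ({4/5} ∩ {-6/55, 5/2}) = [18/7, 70/9)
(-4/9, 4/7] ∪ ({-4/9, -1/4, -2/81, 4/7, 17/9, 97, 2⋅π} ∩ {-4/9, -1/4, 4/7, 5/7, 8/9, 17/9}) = [-4/9, 4/7] ∪ {17/9}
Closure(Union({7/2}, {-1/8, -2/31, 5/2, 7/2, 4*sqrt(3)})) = {-1/8, -2/31, 5/2, 7/2, 4*sqrt(3)}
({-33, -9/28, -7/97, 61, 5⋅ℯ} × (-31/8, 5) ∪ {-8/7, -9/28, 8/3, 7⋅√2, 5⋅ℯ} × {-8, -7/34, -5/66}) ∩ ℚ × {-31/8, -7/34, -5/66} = {-33, -8/7, -9/28, -7/97, 8/3, 61} × {-7/34, -5/66}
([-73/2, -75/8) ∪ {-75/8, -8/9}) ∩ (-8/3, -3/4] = {-8/9}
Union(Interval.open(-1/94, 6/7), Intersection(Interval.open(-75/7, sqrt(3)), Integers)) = Union(Interval.open(-1/94, 6/7), Range(-10, 2, 1))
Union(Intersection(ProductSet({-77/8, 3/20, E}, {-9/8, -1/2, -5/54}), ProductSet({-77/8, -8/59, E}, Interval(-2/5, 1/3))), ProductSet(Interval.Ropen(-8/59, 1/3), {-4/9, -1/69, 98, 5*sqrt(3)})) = Union(ProductSet({-77/8, E}, {-5/54}), ProductSet(Interval.Ropen(-8/59, 1/3), {-4/9, -1/69, 98, 5*sqrt(3)}))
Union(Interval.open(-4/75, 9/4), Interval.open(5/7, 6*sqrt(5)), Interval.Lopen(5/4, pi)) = Interval.open(-4/75, 6*sqrt(5))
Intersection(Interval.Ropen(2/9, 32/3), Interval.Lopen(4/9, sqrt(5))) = Interval.Lopen(4/9, sqrt(5))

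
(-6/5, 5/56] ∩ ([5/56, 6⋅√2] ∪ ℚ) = ℚ ∩ (-6/5, 5/56]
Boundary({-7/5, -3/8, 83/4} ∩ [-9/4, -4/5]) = {-7/5}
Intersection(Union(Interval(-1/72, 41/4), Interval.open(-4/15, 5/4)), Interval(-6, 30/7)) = Interval.Lopen(-4/15, 30/7)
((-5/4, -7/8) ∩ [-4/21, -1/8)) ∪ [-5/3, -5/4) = [-5/3, -5/4)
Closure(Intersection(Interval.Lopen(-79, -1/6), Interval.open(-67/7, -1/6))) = Interval(-67/7, -1/6)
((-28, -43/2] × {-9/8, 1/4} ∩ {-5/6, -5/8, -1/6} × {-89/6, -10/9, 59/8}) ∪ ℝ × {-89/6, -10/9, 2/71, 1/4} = ℝ × {-89/6, -10/9, 2/71, 1/4}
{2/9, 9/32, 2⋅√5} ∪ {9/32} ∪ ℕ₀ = ℕ₀ ∪ {2/9, 9/32, 2⋅√5}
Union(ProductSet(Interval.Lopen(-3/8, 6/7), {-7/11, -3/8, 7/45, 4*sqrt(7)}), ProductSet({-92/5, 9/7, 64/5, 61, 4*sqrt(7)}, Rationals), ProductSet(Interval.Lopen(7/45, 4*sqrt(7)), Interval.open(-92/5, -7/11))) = Union(ProductSet({-92/5, 9/7, 64/5, 61, 4*sqrt(7)}, Rationals), ProductSet(Interval.Lopen(-3/8, 6/7), {-7/11, -3/8, 7/45, 4*sqrt(7)}), ProductSet(Interval.Lopen(7/45, 4*sqrt(7)), Interval.open(-92/5, -7/11)))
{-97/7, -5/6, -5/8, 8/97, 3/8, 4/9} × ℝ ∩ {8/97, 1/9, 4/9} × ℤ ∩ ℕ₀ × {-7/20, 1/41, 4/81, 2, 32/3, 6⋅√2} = ∅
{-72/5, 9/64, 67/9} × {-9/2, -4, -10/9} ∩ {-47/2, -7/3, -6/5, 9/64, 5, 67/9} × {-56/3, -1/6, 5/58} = ∅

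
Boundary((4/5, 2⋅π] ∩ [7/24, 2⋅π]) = {4/5, 2⋅π}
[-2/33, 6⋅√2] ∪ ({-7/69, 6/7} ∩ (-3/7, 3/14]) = {-7/69} ∪ [-2/33, 6⋅√2]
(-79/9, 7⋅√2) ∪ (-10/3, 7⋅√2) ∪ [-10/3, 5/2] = (-79/9, 7⋅√2)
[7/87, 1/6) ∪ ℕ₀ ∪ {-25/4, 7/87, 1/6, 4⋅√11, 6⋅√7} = {-25/4, 4⋅√11, 6⋅√7} ∪ ℕ₀ ∪ [7/87, 1/6]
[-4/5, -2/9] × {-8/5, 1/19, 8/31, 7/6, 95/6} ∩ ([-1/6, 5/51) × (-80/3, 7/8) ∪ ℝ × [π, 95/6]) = [-4/5, -2/9] × {95/6}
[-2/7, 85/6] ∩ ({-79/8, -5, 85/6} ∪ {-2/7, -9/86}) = {-2/7, -9/86, 85/6}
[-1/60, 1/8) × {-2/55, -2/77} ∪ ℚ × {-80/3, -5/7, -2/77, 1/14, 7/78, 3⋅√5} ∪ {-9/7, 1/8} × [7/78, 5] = ({-9/7, 1/8} × [7/78, 5]) ∪ ([-1/60, 1/8) × {-2/55, -2/77}) ∪ (ℚ × {-80/3, -5/7, -2/77, 1/14, 7/78, 3⋅√5})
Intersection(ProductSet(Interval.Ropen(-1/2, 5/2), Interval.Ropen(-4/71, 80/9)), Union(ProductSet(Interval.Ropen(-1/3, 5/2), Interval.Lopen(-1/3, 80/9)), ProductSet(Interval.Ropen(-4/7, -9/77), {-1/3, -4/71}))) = Union(ProductSet(Interval.Ropen(-1/2, -9/77), {-4/71}), ProductSet(Interval.Ropen(-1/3, 5/2), Interval.Ropen(-4/71, 80/9)))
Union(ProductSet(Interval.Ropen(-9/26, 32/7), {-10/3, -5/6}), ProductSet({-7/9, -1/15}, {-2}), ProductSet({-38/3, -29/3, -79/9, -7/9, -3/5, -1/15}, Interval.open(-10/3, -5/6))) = Union(ProductSet({-38/3, -29/3, -79/9, -7/9, -3/5, -1/15}, Interval.open(-10/3, -5/6)), ProductSet(Interval.Ropen(-9/26, 32/7), {-10/3, -5/6}))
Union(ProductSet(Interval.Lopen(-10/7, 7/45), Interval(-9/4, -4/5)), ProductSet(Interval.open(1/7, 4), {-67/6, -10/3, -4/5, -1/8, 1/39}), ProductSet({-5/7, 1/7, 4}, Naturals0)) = Union(ProductSet({-5/7, 1/7, 4}, Naturals0), ProductSet(Interval.Lopen(-10/7, 7/45), Interval(-9/4, -4/5)), ProductSet(Interval.open(1/7, 4), {-67/6, -10/3, -4/5, -1/8, 1/39}))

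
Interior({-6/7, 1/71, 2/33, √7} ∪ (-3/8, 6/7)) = (-3/8, 6/7)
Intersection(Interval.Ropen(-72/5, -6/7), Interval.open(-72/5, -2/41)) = Interval.open(-72/5, -6/7)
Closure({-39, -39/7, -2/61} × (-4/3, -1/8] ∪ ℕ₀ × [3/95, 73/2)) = (ℕ₀ × [3/95, 73/2]) ∪ ({-39, -39/7, -2/61} × [-4/3, -1/8])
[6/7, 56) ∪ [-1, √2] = [-1, 56)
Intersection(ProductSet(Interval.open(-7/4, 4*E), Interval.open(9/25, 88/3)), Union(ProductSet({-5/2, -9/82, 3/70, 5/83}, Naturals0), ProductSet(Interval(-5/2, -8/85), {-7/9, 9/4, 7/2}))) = Union(ProductSet({-9/82, 3/70, 5/83}, Range(1, 30, 1)), ProductSet(Interval.Lopen(-7/4, -8/85), {9/4, 7/2}))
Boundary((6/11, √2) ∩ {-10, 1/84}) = ∅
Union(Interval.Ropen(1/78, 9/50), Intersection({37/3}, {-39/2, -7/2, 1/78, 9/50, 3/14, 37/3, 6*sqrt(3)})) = Union({37/3}, Interval.Ropen(1/78, 9/50))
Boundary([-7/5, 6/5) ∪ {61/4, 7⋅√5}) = {-7/5, 6/5, 61/4, 7⋅√5}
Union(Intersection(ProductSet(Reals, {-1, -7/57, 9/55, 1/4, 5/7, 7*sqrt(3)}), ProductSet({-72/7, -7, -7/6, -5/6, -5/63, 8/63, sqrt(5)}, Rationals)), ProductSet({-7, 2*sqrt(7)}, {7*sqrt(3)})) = Union(ProductSet({-7, 2*sqrt(7)}, {7*sqrt(3)}), ProductSet({-72/7, -7, -7/6, -5/6, -5/63, 8/63, sqrt(5)}, {-1, -7/57, 9/55, 1/4, 5/7}))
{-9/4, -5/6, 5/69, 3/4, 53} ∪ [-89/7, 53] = [-89/7, 53]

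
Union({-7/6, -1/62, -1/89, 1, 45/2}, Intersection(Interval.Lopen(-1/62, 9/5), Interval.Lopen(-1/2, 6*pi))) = Union({-7/6, 45/2}, Interval(-1/62, 9/5))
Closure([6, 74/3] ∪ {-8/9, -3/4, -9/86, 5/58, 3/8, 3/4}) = {-8/9, -3/4, -9/86, 5/58, 3/8, 3/4} ∪ [6, 74/3]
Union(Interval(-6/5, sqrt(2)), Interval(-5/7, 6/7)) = Interval(-6/5, sqrt(2))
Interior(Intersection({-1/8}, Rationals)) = EmptySet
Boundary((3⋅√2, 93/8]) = {93/8, 3⋅√2}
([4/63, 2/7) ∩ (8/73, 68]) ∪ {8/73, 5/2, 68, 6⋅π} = [8/73, 2/7) ∪ {5/2, 68, 6⋅π}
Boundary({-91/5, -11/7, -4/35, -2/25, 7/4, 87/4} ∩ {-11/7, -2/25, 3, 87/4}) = {-11/7, -2/25, 87/4}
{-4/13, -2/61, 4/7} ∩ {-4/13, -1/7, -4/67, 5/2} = {-4/13}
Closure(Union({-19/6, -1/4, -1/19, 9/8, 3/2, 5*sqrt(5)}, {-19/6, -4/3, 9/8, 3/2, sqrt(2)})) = {-19/6, -4/3, -1/4, -1/19, 9/8, 3/2, sqrt(2), 5*sqrt(5)}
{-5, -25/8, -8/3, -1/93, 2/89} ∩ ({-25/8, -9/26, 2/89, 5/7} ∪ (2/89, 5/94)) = {-25/8, 2/89}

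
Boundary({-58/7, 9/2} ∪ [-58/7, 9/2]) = {-58/7, 9/2}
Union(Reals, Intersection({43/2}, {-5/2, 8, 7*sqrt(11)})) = Reals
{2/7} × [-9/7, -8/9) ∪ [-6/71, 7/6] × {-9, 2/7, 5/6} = ({2/7} × [-9/7, -8/9)) ∪ ([-6/71, 7/6] × {-9, 2/7, 5/6})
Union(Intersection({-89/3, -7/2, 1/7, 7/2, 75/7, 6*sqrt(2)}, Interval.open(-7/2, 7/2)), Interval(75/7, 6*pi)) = Union({1/7}, Interval(75/7, 6*pi))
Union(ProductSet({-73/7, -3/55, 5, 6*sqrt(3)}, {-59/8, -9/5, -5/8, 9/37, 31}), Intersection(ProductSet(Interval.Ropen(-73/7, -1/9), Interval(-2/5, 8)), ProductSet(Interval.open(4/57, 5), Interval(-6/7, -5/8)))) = ProductSet({-73/7, -3/55, 5, 6*sqrt(3)}, {-59/8, -9/5, -5/8, 9/37, 31})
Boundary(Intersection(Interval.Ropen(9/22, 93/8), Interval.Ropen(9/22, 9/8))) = {9/22, 9/8}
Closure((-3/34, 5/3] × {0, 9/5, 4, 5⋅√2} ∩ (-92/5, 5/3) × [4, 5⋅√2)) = [-3/34, 5/3] × {4}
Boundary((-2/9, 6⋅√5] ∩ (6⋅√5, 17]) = ∅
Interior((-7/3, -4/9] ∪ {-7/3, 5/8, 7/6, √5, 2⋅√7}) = (-7/3, -4/9)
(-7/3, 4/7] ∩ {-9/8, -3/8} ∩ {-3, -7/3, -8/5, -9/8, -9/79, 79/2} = {-9/8}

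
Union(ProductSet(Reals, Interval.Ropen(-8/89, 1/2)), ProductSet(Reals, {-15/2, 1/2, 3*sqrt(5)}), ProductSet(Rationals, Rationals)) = Union(ProductSet(Rationals, Rationals), ProductSet(Reals, Union({-15/2, 3*sqrt(5)}, Interval(-8/89, 1/2))))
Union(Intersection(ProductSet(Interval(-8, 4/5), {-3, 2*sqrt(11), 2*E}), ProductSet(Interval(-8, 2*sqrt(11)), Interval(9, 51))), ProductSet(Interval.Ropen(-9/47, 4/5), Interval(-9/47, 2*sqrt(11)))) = ProductSet(Interval.Ropen(-9/47, 4/5), Interval(-9/47, 2*sqrt(11)))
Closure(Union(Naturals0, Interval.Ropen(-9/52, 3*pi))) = Union(Complement(Naturals0, Interval.open(-9/52, 3*pi)), Interval(-9/52, 3*pi), Naturals0)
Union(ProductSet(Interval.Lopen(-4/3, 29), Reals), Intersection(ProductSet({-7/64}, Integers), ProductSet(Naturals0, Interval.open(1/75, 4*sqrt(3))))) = ProductSet(Interval.Lopen(-4/3, 29), Reals)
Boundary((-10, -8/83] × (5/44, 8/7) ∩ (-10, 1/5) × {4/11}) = [-10, -8/83] × {4/11}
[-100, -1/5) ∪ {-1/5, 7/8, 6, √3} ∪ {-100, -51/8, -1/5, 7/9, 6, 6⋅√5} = [-100, -1/5] ∪ {7/9, 7/8, 6, √3, 6⋅√5}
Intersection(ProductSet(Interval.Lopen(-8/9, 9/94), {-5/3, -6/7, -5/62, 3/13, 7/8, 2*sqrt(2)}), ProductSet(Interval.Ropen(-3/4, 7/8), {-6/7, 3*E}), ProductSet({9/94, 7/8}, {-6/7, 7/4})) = ProductSet({9/94}, {-6/7})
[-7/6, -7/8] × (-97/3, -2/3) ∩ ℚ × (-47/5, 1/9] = (ℚ ∩ [-7/6, -7/8]) × (-47/5, -2/3)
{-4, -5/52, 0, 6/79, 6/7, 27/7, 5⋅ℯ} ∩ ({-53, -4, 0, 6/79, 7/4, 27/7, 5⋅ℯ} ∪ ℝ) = {-4, -5/52, 0, 6/79, 6/7, 27/7, 5⋅ℯ}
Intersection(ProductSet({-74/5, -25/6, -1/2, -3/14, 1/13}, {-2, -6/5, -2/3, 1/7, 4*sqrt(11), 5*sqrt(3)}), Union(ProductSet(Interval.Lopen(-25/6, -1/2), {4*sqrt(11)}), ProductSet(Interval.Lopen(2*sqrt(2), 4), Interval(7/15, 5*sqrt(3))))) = ProductSet({-1/2}, {4*sqrt(11)})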